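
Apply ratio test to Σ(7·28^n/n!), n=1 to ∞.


aₙ = 7·28^n/n!
a_{n+1}/aₙ = 28^(n+1)/(n+1)! × n!/28^n  (constant 7 cancels)
= 28/(n+1)
L = lim(n→∞) 28/(n+1) = 0
L < 1 → series CONVERGES

Converges (ratio test: L = 0 < 1)


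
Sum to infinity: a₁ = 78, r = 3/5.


S∞ = a₁/(1-r) = 78/(1 - 3/5)
= 78/(2/5)
= 195

S∞ = 195


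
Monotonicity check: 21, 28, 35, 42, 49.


Differences: 7, 7, 7, 7
All differences > 0 → strictly INCREASING

Monotonically increasing


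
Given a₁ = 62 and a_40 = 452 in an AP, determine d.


d = (aₙ - a₁)/(n-1)
= (452 - 62)/(40-1)
= 390/39 = 10

d = 10


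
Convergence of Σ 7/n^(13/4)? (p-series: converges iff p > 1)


p-series test: Σ c/n^p converges if p > 1, diverges if p ≤ 1 (constant c > 0 doesn't affect convergence).
p = 13/4
13/4 > 1 → CONVERGES

Converges (p = 13/4 > 1)


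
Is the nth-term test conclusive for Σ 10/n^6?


lim(n→∞) 10/n^6 = 0
lim aₙ = 0 → nth-term test is INCONCLUSIVE
(Need other tests; this is actually a convergent p-series with p=6 > 1)

Inconclusive (lim aₙ = 0; need another test)


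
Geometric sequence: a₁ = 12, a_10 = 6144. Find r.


r^(n-1) = aₙ/a₁
r^9 = 6144/12 = 512
r = 512^(1/9)
= 2

r = 2


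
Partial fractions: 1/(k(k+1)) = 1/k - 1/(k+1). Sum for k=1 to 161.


1/(k(k+1)) = 1/k - 1/(k+1) (partial fractions)
Telescoping: Σ = 1 - 1/162 = 161/162

Sum = 161/162


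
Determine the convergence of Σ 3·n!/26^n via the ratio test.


aₙ = 3·n!/26^n
a_{n+1}/aₙ = (n+1)!/26^(n+1) × 26^n/n!  (constant 3 cancels)
= (n+1)/26
L = lim(n→∞) (n+1)/26 = ∞
L > 1 → series DIVERGES

Diverges (ratio test: L = ∞ > 1)


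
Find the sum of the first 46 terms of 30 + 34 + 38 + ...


aₙ = 30 + (46-1)×4 = 210
Sₙ = n(a₁+aₙ)/2 = 46×(30+210)/2
= 46×240/2 = 5520

S_46 = 5520


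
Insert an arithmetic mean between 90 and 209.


AM = (90 + 209)/2 = 299/2 = 149.5

AM = 149.5


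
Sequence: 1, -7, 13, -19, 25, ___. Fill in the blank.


Pattern: alternating sign, magnitude arithmetic (d=6)
Terms: 1, -7, 13, -19, 25
Next term = -31

Next term = -31


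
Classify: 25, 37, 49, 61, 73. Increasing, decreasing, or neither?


Differences: 12, 12, 12, 12
All differences > 0 → strictly INCREASING

Monotonically increasing


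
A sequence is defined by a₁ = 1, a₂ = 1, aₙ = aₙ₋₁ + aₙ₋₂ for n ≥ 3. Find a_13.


Computing iteratively: 1, 1, 2, 3, 5, 8, 13, 21, 34, 55, 89, 144, ...
a_13 = 233

a_13 = 233


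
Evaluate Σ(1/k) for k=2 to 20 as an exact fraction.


Σₖ₌2^20 1/k = 1/2 + 1/3 + 1/4 + ... + 1/20
= 40315631/15519504
≈ 2.5977

Sum = 40315631/15519504 ≈ 2.5977


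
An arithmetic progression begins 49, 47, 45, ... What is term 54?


aₙ = a₁ + (n-1)d
= 49 + (54-1)×-2
= 49 - 106
= -57

a_54 = -57


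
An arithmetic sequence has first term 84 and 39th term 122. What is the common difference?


d = (aₙ - a₁)/(n-1)
= (122 - 84)/(39-1)
= 38/38 = 1

d = 1


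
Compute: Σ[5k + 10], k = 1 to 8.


Σ(5k+10) = 5·Σk + 10·n
= 5·36 + 10·8
= 180 + 80 = 260

Σ = 260


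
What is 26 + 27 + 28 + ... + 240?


Σₖ₌26^240 k = Σₖ₌₁^240 k − Σₖ₌₁^25 k
= 240·241/2 − 25·26/2
= 28920 − 325 = 28595

Σk = 28595


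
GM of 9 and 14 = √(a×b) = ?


GM = √(9×14) = √126 = 11.225

GM = 11.225


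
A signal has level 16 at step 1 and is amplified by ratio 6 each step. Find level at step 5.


aₙ = a₁·r^(n-1)
= 16×6^4
= 16×1296
= 20736

a_5 = 20736


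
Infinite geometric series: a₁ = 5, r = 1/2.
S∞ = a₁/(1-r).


S∞ = a₁/(1-r) = 5/(1 - 1/2)
= 5/(1/2)
= 10

S∞ = 10


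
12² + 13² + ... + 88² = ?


Σₖ₌12^88 k² = Σₖ₌₁^88 k² − Σₖ₌₁^11 k²
= 88·89·177/6 − 11·12·23/6
= 231044 − 506 = 230538

Σk² = 230538


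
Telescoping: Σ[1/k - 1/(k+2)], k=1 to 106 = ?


Telescoping with gap 2: two head and two tail terms survive.
= (1 + 1/2) - (1/107 + 1/108)
= 3/2 - 1/107 - 1/108 = 17119/11556

Sum = 17119/11556


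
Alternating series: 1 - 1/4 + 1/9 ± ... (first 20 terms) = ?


S = 1 - 1/4 + 1/9 - 1/16 + 1/25 - 1/36 + 1/49 - 1/64 ± ...
= 0.8213
(Full series converges to +π²/12 ≈ +0.8225)

S_20 = 0.8213


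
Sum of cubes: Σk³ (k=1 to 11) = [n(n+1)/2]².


n(n+1)/2 = 11×12/2 = 66
Σk³ = 66² = 4356

Σk³ = 4356


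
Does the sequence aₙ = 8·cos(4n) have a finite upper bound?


For all n, -1 ≤ cos(4n) ≤ 1, so -8 ≤ 8·cos(4n) ≤ 8
Lower bound: -8, Upper bound: 8
The sequence IS bounded

Bounded (-8 ≤ aₙ ≤ 8)


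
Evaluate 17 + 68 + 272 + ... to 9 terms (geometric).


Sₙ = 17×(4^9 - 1)/(4 - 1)
= 17×(262144 - 1)/3
= 17×262143/3
= 1485477

S_9 = 1485477


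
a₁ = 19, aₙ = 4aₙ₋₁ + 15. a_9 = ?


Computing step by step:
a_1 = 19
a_2 = 91
a_3 = 379
a_4 = 1531
a_5 = 6139
a_6 = 24571
a_7 = 98299
a_8 = 393211
a_9 = 1572859


a_9 = 1572859


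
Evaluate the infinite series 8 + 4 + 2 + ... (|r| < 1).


S∞ = a₁/(1-r) = 8/(1 - 1/2)
= 8/(1/2)
= 16

S∞ = 16


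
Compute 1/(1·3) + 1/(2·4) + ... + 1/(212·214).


1/(k(k+2)) = (1/2)·(1/k - 1/(k+2)) (partial fractions)
Telescoping: Σ = (1/2)·(1 + 1/2 - 1/213 - 1/214) = 33973/45582

Sum = 33973/45582


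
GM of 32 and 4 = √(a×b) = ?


GM = √(32×4) = √128 = 11.3137

GM = 11.3137


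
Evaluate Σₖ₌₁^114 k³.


n(n+1)/2 = 114×115/2 = 6555
Σk³ = 6555² = 42968025

Σk³ = 42968025


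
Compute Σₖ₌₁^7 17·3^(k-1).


Sₙ = 17×(3^7 - 1)/(3 - 1)
= 17×(2187 - 1)/2
= 17×2186/2
= 18581

S_7 = 18581


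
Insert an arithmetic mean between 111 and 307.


AM = (111 + 307)/2 = 418/2 = 209

AM = 209


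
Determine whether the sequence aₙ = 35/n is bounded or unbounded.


a₁ = 35, a₂ = 35/2, a₃ = 35/3, ...
0 < aₙ ≤ 35 for all n ≥ 1
Lower bound: 0, Upper bound: 35
The sequence IS bounded

Bounded (0 < aₙ ≤ 35)


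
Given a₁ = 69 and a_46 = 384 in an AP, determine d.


d = (aₙ - a₁)/(n-1)
= (384 - 69)/(46-1)
= 315/45 = 7

d = 7


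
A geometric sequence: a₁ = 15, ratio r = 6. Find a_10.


aₙ = a₁·r^(n-1)
= 15×6^9
= 15×10077696
= 151165440

a_10 = 151165440


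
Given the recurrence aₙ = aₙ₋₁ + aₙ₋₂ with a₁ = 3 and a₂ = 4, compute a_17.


Computing iteratively: 3, 4, 7, 11, 18, 29, 47, 76, 123, 199, 322, 521, ...
a_17 = 5778

a_17 = 5778


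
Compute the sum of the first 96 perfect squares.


n = 96
n(n+1)(2n+1)/6 = 96×97×193/6
= 1797216/6 = 299536

Σk² = 299536


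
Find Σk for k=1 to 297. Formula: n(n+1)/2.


n(n+1)/2 = 297×298/2 = 88506/2 = 44253

Σk = 44253


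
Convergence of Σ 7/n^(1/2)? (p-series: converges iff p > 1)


p-series test: Σ c/n^p converges if p > 1, diverges if p ≤ 1 (constant c > 0 doesn't affect convergence).
p = 1/2
1/2 ≤ 1 → DIVERGES

Diverges (p = 1/2 ≤ 1)


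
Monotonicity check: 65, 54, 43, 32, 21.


Differences: -11, -11, -11, -11
All differences < 0 → strictly DECREASING

Monotonically decreasing


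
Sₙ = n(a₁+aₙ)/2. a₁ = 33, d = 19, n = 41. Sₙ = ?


aₙ = 33 + (41-1)×19 = 793
Sₙ = n(a₁+aₙ)/2 = 41×(33+793)/2
= 41×826/2 = 16933

S_41 = 16933


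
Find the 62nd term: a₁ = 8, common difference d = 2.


aₙ = a₁ + (n-1)d
= 8 + (62-1)×2
= 8 + 122
= 130

a_62 = 130


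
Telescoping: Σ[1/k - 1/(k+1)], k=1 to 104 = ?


Telescoping: adjacent terms cancel.
= 1/1 - 1/105
= 1 - 1/105 = 104/105

Sum = 104/105


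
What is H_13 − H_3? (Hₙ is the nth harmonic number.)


Σₖ₌4^13 1/k = 1/4 + 1/5 + 1/6 + 1/7 + 1/8 + 1/9 + 1/10 + 1/11 + 1/12 + 1/13
= 485333/360360
≈ 1.3468

Sum = 485333/360360 ≈ 1.3468


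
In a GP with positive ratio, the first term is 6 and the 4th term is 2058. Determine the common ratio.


r^(n-1) = aₙ/a₁
r^3 = 2058/6 = 343
r = 343^(1/3)
= 7

r = 7


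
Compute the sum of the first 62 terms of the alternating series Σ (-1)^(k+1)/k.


S = 1 - 1/2 + 1/3 - 1/4 + 1/5 - 1/6 + 1/7 - 1/8 ± ...
= 0.6851
(Full series converges to +ln(2) ≈ +0.6931)

S_62 = 0.6851


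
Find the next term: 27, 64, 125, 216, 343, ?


Pattern: perfect cubes: n³
Terms: 27, 64, 125, 216, 343
Next term = 512

Next term = 512


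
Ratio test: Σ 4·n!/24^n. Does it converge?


aₙ = 4·n!/24^n
a_{n+1}/aₙ = (n+1)!/24^(n+1) × 24^n/n!  (constant 4 cancels)
= (n+1)/24
L = lim(n→∞) (n+1)/24 = ∞
L > 1 → series DIVERGES

Diverges (ratio test: L = ∞ > 1)


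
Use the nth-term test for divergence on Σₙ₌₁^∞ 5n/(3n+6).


lim(n→∞) 5n/(3n+6) = 5/3 = 5/3  (divide numerator and denominator by n)
lim aₙ = 5/3 ≠ 0 → series DIVERGES

Diverges (lim aₙ = 5/3 ≠ 0)


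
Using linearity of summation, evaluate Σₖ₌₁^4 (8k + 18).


Σ(8k+18) = 8·Σk + 18·n
= 8·10 + 18·4
= 80 + 72 = 152

Σ = 152


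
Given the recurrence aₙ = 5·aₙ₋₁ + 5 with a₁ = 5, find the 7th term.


Computing step by step:
a_1 = 5
a_2 = 30
a_3 = 155
a_4 = 780
a_5 = 3905
a_6 = 19530
a_7 = 97655


a_7 = 97655


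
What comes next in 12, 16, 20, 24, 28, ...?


Pattern: arithmetic (d=4)
Terms: 12, 16, 20, 24, 28
Next term = 32

Next term = 32


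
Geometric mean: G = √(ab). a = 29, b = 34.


GM = √(29×34) = √986 = 31.4006

GM = 31.4006


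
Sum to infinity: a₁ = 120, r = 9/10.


S∞ = a₁/(1-r) = 120/(1 - 9/10)
= 120/(1/10)
= 1200

S∞ = 1200


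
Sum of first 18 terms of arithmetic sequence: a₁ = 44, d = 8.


aₙ = 44 + (18-1)×8 = 180
Sₙ = n(a₁+aₙ)/2 = 18×(44+180)/2
= 18×224/2 = 2016

S_18 = 2016


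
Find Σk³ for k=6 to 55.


Σₖ₌6^55 k³ = [55·56/2]² − [5·6/2]²
= 2371600 − 225 = 2371375

Σk³ = 2371375


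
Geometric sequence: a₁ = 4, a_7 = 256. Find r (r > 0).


r^(n-1) = aₙ/a₁
r^6 = 256/4 = 64
r = 64^(1/6)
= ±2; taking r > 0 gives r = 2

r = 2


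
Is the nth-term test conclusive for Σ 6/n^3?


lim(n→∞) 6/n^3 = 0
lim aₙ = 0 → nth-term test is INCONCLUSIVE
(Need other tests; this is actually a convergent p-series with p=3 > 1)

Inconclusive (lim aₙ = 0; need another test)


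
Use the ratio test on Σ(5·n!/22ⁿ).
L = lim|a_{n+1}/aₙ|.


aₙ = 5·n!/22^n
a_{n+1}/aₙ = (n+1)!/22^(n+1) × 22^n/n!  (constant 5 cancels)
= (n+1)/22
L = lim(n→∞) (n+1)/22 = ∞
L > 1 → series DIVERGES

Diverges (ratio test: L = ∞ > 1)


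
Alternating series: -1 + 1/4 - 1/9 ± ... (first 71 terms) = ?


S = -1 + 1/4 - 1/9 + 1/16 - 1/25 + 1/36 - 1/49 + 1/64 ± ...
= -0.8226
(Full series converges to -π²/12 ≈ -0.8225)

S_71 = -0.8226


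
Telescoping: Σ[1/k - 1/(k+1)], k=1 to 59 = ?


Telescoping: adjacent terms cancel.
= 1/1 - 1/60
= 1 - 1/60 = 59/60

Sum = 59/60


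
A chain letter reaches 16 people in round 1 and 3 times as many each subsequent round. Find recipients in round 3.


aₙ = a₁·r^(n-1)
= 16×3^2
= 16×9
= 144

a_3 = 144


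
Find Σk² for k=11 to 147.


Σₖ₌11^147 k² = Σₖ₌₁^147 k² − Σₖ₌₁^10 k²
= 147·148·295/6 − 10·11·21/6
= 1069670 − 385 = 1069285

Σk² = 1069285


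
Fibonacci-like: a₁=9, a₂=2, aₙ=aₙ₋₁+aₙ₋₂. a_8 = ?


Computing iteratively: 9, 2, 11, 13, 24, 37, 61, 98
a_8 = 98

a_8 = 98


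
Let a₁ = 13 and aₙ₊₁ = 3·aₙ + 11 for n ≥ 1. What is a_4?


Computing step by step:
a_1 = 13
a_2 = 50
a_3 = 161
a_4 = 494


a_4 = 494


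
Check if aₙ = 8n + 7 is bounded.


aₙ = 8n + 7 → as n→∞, aₙ→∞
No finite upper bound exists
The sequence is UNBOUNDED

Unbounded (aₙ → ∞ as n → ∞)


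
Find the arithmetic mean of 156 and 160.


AM = (156 + 160)/2 = 316/2 = 158

AM = 158


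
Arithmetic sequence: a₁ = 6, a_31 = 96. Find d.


d = (aₙ - a₁)/(n-1)
= (96 - 6)/(31-1)
= 90/30 = 3

d = 3


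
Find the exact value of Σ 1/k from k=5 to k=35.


Σₖ₌5^35 1/k = 1/5 + 1/6 + 1/7 + ... + 1/35
= 27088112253109/13127595717600
≈ 2.0634

Sum = 27088112253109/13127595717600 ≈ 2.0634


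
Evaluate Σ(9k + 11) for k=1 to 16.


Σ(9k+11) = 9·Σk + 11·n
= 9·136 + 11·16
= 1224 + 176 = 1400

Σ = 1400


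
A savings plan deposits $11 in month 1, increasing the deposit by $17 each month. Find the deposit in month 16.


aₙ = a₁ + (n-1)d
= 11 + (16-1)×17
= 11 + 255
= 266

a_16 = 266


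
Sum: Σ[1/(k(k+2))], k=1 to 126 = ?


1/(k(k+2)) = (1/2)·(1/k - 1/(k+2)) (partial fractions)
Telescoping: Σ = (1/2)·(1 + 1/2 - 1/127 - 1/128) = 24129/32512

Sum = 24129/32512


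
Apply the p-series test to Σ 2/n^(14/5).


p-series test: Σ c/n^p converges if p > 1, diverges if p ≤ 1 (constant c > 0 doesn't affect convergence).
p = 14/5
14/5 > 1 → CONVERGES

Converges (p = 14/5 > 1)


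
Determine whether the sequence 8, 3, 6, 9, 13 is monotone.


Differences: -5, 3, 3, 4
Difference at position 2 is +3 (> 0) but position 1 is -5 (< 0) — sequence both rises and falls
→ NOT monotonic

Not monotonic


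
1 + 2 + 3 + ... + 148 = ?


n(n+1)/2 = 148×149/2 = 22052/2 = 11026

Σk = 11026


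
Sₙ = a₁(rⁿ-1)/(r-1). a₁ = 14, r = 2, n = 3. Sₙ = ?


Sₙ = 14×(2^3 - 1)/(2 - 1)
= 14×(8 - 1)/1
= 14×7/1
= 98

S_3 = 98


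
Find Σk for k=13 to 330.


Σₖ₌13^330 k = Σₖ₌₁^330 k − Σₖ₌₁^12 k
= 330·331/2 − 12·13/2
= 54615 − 78 = 54537

Σk = 54537


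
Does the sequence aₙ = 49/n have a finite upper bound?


a₁ = 49, a₂ = 49/2, a₃ = 49/3, ...
0 < aₙ ≤ 49 for all n ≥ 1
Lower bound: 0, Upper bound: 49
The sequence IS bounded

Bounded (0 < aₙ ≤ 49)


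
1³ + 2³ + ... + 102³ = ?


n(n+1)/2 = 102×103/2 = 5253
Σk³ = 5253² = 27594009

Σk³ = 27594009


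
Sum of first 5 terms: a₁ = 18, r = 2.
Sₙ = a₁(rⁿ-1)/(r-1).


Sₙ = 18×(2^5 - 1)/(2 - 1)
= 18×(32 - 1)/1
= 18×31/1
= 558

S_5 = 558


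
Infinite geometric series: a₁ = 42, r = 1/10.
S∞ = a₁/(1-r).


S∞ = a₁/(1-r) = 42/(1 - 1/10)
= 42/(9/10)
= 140/3

S∞ = 140/3


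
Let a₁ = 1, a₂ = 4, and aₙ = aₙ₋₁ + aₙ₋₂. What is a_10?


Computing iteratively: 1, 4, 5, 9, 14, 23, 37, 60, 97, 157
a_10 = 157

a_10 = 157


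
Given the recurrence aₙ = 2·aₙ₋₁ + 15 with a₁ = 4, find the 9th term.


Computing step by step:
a_1 = 4
a_2 = 23
a_3 = 61
a_4 = 137
a_5 = 289
a_6 = 593
a_7 = 1201
a_8 = 2417
a_9 = 4849


a_9 = 4849


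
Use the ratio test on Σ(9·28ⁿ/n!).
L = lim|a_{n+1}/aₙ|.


aₙ = 9·28^n/n!
a_{n+1}/aₙ = 28^(n+1)/(n+1)! × n!/28^n  (constant 9 cancels)
= 28/(n+1)
L = lim(n→∞) 28/(n+1) = 0
L < 1 → series CONVERGES

Converges (ratio test: L = 0 < 1)


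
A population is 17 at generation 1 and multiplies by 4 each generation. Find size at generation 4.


aₙ = a₁·r^(n-1)
= 17×4^3
= 17×64
= 1088

a_4 = 1088


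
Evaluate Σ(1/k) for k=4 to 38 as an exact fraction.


Σₖ₌4^38 1/k = 1/4 + 1/5 + 1/6 + ... + 1/38
= 1163092393297033/485721041551200
≈ 2.3946

Sum = 1163092393297033/485721041551200 ≈ 2.3946


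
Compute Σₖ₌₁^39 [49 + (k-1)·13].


aₙ = 49 + (39-1)×13 = 543
Sₙ = n(a₁+aₙ)/2 = 39×(49+543)/2
= 39×592/2 = 11544

S_39 = 11544


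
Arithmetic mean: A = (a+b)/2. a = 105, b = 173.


AM = (105 + 173)/2 = 278/2 = 139

AM = 139


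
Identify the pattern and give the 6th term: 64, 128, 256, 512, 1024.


Pattern: powers of 2: 2ⁿ
Terms: 64, 128, 256, 512, 1024
Next term = 2048

Next term = 2048


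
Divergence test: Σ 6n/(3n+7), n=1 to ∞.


lim(n→∞) 6n/(3n+7) = 6/3 = 2  (divide numerator and denominator by n)
lim aₙ = 2 ≠ 0 → series DIVERGES

Diverges (lim aₙ = 2 ≠ 0)


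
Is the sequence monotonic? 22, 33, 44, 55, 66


Differences: 11, 11, 11, 11
All differences > 0 → strictly INCREASING

Monotonically increasing


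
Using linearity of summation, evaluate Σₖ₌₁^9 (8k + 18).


Σ(8k+18) = 8·Σk + 18·n
= 8·45 + 18·9
= 360 + 162 = 522

Σ = 522


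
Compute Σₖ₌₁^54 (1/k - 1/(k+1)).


Telescoping: adjacent terms cancel.
= 1/1 - 1/55
= 1 - 1/55 = 54/55

Sum = 54/55


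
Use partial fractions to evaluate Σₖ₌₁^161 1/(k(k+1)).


1/(k(k+1)) = 1/k - 1/(k+1) (partial fractions)
Telescoping: Σ = 1 - 1/162 = 161/162

Sum = 161/162


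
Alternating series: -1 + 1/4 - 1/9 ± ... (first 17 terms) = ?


S = -1 + 1/4 - 1/9 + 1/16 - 1/25 + 1/36 - 1/49 + 1/64 ± ...
= -0.8241
(Full series converges to -π²/12 ≈ -0.8225)

S_17 = -0.8241


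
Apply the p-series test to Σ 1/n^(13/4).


p-series test: Σ c/n^p converges if p > 1, diverges if p ≤ 1 (constant c > 0 doesn't affect convergence).
p = 13/4
13/4 > 1 → CONVERGES

Converges (p = 13/4 > 1)


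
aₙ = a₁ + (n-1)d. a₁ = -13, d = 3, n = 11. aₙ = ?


aₙ = a₁ + (n-1)d
= -13 + (11-1)×3
= -13 + 30
= 17

a_11 = 17


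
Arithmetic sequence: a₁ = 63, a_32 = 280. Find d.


d = (aₙ - a₁)/(n-1)
= (280 - 63)/(32-1)
= 217/31 = 7

d = 7


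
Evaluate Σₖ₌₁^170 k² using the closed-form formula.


n = 170
n(n+1)(2n+1)/6 = 170×171×341/6
= 9912870/6 = 1652145

Σk² = 1652145


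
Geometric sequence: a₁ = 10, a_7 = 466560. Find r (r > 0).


r^(n-1) = aₙ/a₁
r^6 = 466560/10 = 46656
r = 46656^(1/6)
= ±6; taking r > 0 gives r = 6

r = 6


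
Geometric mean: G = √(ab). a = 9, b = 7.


GM = √(9×7) = √63 = 7.9373

GM = 7.9373


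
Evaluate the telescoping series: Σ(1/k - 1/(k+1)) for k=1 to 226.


Telescoping: adjacent terms cancel.
= 1/1 - 1/227
= 1 - 1/227 = 226/227

Sum = 226/227


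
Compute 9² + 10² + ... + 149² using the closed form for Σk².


Σₖ₌9^149 k² = Σₖ₌₁^149 k² − Σₖ₌₁^8 k²
= 149·150·299/6 − 8·9·17/6
= 1113775 − 204 = 1113571

Σk² = 1113571


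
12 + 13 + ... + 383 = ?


Σₖ₌12^383 k = Σₖ₌₁^383 k − Σₖ₌₁^11 k
= 383·384/2 − 11·12/2
= 73536 − 66 = 73470

Σk = 73470


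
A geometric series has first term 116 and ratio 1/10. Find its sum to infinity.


S∞ = a₁/(1-r) = 116/(1 - 1/10)
= 116/(9/10)
= 1160/9

S∞ = 1160/9


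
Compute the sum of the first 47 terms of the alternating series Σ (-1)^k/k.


S = -1 + 1/2 - 1/3 + 1/4 - 1/5 + 1/6 - 1/7 + 1/8 ± ...
= -0.7037
(Full series converges to -ln(2) ≈ -0.6931)

S_47 = -0.7037


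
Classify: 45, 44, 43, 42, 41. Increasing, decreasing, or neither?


Differences: -1, -1, -1, -1
All differences < 0 → strictly DECREASING

Monotonically decreasing


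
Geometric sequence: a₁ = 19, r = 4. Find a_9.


aₙ = a₁·r^(n-1)
= 19×4^8
= 19×65536
= 1245184

a_9 = 1245184


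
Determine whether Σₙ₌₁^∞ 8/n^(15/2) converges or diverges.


p-series test: Σ c/n^p converges if p > 1, diverges if p ≤ 1 (constant c > 0 doesn't affect convergence).
p = 15/2
15/2 > 1 → CONVERGES

Converges (p = 15/2 > 1)


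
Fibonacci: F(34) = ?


Fibonacci sequence: 1, 1, 2, 3, 5, 8, 13, 21, 34, 55, 89, ...
F(34) = 5702887

F(34) = 5702887


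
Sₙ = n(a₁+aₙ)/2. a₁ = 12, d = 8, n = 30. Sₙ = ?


aₙ = 12 + (30-1)×8 = 244
Sₙ = n(a₁+aₙ)/2 = 30×(12+244)/2
= 30×256/2 = 3840

S_30 = 3840


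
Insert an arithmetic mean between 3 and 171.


AM = (3 + 171)/2 = 174/2 = 87

AM = 87


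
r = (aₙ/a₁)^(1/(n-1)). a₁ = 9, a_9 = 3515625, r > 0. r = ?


r^(n-1) = aₙ/a₁
r^8 = 3515625/9 = 390625
r = 390625^(1/8)
= ±5; taking r > 0 gives r = 5

r = 5


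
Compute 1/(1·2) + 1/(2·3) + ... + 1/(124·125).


1/(k(k+1)) = 1/k - 1/(k+1) (partial fractions)
Telescoping: Σ = 1 - 1/125 = 124/125

Sum = 124/125


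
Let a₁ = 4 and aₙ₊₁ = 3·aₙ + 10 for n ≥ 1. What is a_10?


Computing step by step:
a_1 = 4
a_2 = 22
a_3 = 76
a_4 = 238
a_5 = 724
a_6 = 2182
a_7 = 6556
a_8 = 19678
a_9 = 59044
a_10 = 177142


a_10 = 177142


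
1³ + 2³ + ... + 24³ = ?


n(n+1)/2 = 24×25/2 = 300
Σk³ = 300² = 90000

Σk³ = 90000


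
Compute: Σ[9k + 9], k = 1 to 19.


Σ(9k+9) = 9·Σk + 9·n
= 9·190 + 9·19
= 1710 + 171 = 1881

Σ = 1881


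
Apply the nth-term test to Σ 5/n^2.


lim(n→∞) 5/n^2 = 0
lim aₙ = 0 → nth-term test is INCONCLUSIVE
(Need other tests; this is actually a convergent p-series with p=2 > 1)

Inconclusive (lim aₙ = 0; need another test)


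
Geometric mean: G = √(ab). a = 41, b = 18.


GM = √(41×18) = √738 = 27.1662

GM = 27.1662


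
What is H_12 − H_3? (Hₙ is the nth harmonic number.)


Σₖ₌4^12 1/k = 1/4 + 1/5 + 1/6 + 1/7 + 1/8 + 1/9 + 1/10 + 1/11 + 1/12
= 35201/27720
≈ 1.2699

Sum = 35201/27720 ≈ 1.2699


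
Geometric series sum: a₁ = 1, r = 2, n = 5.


Sₙ = 1×(2^5 - 1)/(2 - 1)
= 1×(32 - 1)/1
= 1×31/1
= 31

S_5 = 31


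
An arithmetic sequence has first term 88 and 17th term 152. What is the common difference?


d = (aₙ - a₁)/(n-1)
= (152 - 88)/(17-1)
= 64/16 = 4

d = 4


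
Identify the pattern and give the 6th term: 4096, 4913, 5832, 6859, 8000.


Pattern: perfect cubes: n³
Terms: 4096, 4913, 5832, 6859, 8000
Next term = 9261

Next term = 9261


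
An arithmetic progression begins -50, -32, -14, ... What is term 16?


aₙ = a₁ + (n-1)d
= -50 + (16-1)×18
= -50 + 270
= 220

a_16 = 220


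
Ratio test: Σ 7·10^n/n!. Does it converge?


aₙ = 7·10^n/n!
a_{n+1}/aₙ = 10^(n+1)/(n+1)! × n!/10^n  (constant 7 cancels)
= 10/(n+1)
L = lim(n→∞) 10/(n+1) = 0
L < 1 → series CONVERGES

Converges (ratio test: L = 0 < 1)


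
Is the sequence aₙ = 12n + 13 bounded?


aₙ = 12n + 13 → as n→∞, aₙ→∞
No finite upper bound exists
The sequence is UNBOUNDED

Unbounded (aₙ → ∞ as n → ∞)


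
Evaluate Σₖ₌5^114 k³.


Σₖ₌5^114 k³ = [114·115/2]² − [4·5/2]²
= 42968025 − 100 = 42967925

Σk³ = 42967925


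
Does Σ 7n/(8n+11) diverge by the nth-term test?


lim(n→∞) 7n/(8n+11) = 7/8 = 7/8  (divide numerator and denominator by n)
lim aₙ = 7/8 ≠ 0 → series DIVERGES

Diverges (lim aₙ = 7/8 ≠ 0)


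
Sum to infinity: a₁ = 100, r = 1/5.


S∞ = a₁/(1-r) = 100/(1 - 1/5)
= 100/(4/5)
= 125

S∞ = 125


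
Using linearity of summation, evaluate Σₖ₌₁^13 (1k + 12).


Σ(1k+12) = 1·Σk + 12·n
= 1·91 + 12·13
= 91 + 156 = 247

Σ = 247


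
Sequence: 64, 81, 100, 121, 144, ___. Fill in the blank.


Pattern: perfect squares: n²
Terms: 64, 81, 100, 121, 144
Next term = 169

Next term = 169


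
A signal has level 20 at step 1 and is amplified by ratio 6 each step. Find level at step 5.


aₙ = a₁·r^(n-1)
= 20×6^4
= 20×1296
= 25920

a_5 = 25920


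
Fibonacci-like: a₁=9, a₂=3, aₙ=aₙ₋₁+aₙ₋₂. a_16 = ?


Computing iteratively: 9, 3, 12, 15, 27, 42, 69, 111, 180, 291, 471, 762, ...
a_16 = 5223

a_16 = 5223


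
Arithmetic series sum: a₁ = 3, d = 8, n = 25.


aₙ = 3 + (25-1)×8 = 195
Sₙ = n(a₁+aₙ)/2 = 25×(3+195)/2
= 25×198/2 = 2475

S_25 = 2475


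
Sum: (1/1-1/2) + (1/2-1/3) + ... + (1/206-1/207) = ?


Telescoping: adjacent terms cancel.
= 1/1 - 1/207
= 1 - 1/207 = 206/207

Sum = 206/207


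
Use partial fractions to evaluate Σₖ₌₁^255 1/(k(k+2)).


1/(k(k+2)) = (1/2)·(1/k - 1/(k+2)) (partial fractions)
Telescoping: Σ = (1/2)·(1 + 1/2 - 1/256 - 1/257) = 98175/131584

Sum = 98175/131584


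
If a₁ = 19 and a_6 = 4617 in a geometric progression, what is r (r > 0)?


r^(n-1) = aₙ/a₁
r^5 = 4617/19 = 243
r = 243^(1/5)
= 3

r = 3


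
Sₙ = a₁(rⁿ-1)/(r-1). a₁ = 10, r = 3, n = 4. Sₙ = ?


Sₙ = 10×(3^4 - 1)/(3 - 1)
= 10×(81 - 1)/2
= 10×80/2
= 400

S_4 = 400


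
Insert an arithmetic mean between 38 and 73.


AM = (38 + 73)/2 = 111/2 = 55.5

AM = 55.5


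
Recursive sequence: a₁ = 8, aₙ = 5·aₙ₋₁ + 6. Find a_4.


Computing step by step:
a_1 = 8
a_2 = 46
a_3 = 236
a_4 = 1186


a_4 = 1186


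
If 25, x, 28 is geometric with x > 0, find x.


GM = √(25×28) = √700 = 26.4575

GM = 26.4575


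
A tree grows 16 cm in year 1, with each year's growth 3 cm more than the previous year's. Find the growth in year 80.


aₙ = a₁ + (n-1)d
= 16 + (80-1)×3
= 16 + 237
= 253

a_80 = 253


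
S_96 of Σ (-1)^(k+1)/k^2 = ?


S = 1 - 1/4 + 1/9 - 1/16 + 1/25 - 1/36 + 1/49 - 1/64 ± ...
= 0.8224
(Full series converges to +π²/12 ≈ +0.8225)

S_96 = 0.8224


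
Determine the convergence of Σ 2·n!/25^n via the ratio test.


aₙ = 2·n!/25^n
a_{n+1}/aₙ = (n+1)!/25^(n+1) × 25^n/n!  (constant 2 cancels)
= (n+1)/25
L = lim(n→∞) (n+1)/25 = ∞
L > 1 → series DIVERGES

Diverges (ratio test: L = ∞ > 1)


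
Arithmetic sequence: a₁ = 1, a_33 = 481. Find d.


d = (aₙ - a₁)/(n-1)
= (481 - 1)/(33-1)
= 480/32 = 15

d = 15


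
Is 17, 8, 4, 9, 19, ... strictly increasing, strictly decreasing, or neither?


Differences: -9, -4, 5, 10
Difference at position 3 is +5 (> 0) but position 1 is -9 (< 0) — sequence both rises and falls
→ NOT monotonic

Not monotonic


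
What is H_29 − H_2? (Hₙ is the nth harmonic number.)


Σₖ₌3^29 1/k = 1/3 + 1/4 + 1/5 + ... + 1/29
= 5733412167187/2329089562800
≈ 2.4617

Sum = 5733412167187/2329089562800 ≈ 2.4617


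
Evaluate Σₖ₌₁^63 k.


n(n+1)/2 = 63×64/2 = 4032/2 = 2016

Σk = 2016


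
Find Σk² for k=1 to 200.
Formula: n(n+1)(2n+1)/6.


n = 200
n(n+1)(2n+1)/6 = 200×201×401/6
= 16120200/6 = 2686700

Σk² = 2686700


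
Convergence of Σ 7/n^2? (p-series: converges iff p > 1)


p-series test: Σ c/n^p converges if p > 1, diverges if p ≤ 1 (constant c > 0 doesn't affect convergence).
p = 2
2 > 1 → CONVERGES

Converges (p = 2 > 1)


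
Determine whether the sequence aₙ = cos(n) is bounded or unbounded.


For all n, -1 ≤ cos(n) ≤ 1, so -1 ≤ cos(n) ≤ 1
Lower bound: -1, Upper bound: 1
The sequence IS bounded

Bounded (-1 ≤ aₙ ≤ 1)


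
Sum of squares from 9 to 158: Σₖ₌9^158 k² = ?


Σₖ₌9^158 k² = Σₖ₌₁^158 k² − Σₖ₌₁^8 k²
= 158·159·317/6 − 8·9·17/6
= 1327279 − 204 = 1327075

Σk² = 1327075


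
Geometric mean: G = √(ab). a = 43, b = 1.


GM = √(43×1) = √43 = 6.5574

GM = 6.5574


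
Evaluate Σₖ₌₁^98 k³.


n(n+1)/2 = 98×99/2 = 4851
Σk³ = 4851² = 23532201

Σk³ = 23532201


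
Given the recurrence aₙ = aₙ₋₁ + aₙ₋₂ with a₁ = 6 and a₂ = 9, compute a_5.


Computing iteratively: 6, 9, 15, 24, 39
a_5 = 39

a_5 = 39


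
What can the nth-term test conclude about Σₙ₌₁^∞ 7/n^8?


lim(n→∞) 7/n^8 = 0
lim aₙ = 0 → nth-term test is INCONCLUSIVE
(Need other tests; this is actually a convergent p-series with p=8 > 1)

Inconclusive (lim aₙ = 0; need another test)


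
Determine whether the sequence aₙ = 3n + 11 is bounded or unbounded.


aₙ = 3n + 11 → as n→∞, aₙ→∞
No finite upper bound exists
The sequence is UNBOUNDED

Unbounded (aₙ → ∞ as n → ∞)


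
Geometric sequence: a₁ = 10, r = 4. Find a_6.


aₙ = a₁·r^(n-1)
= 10×4^5
= 10×1024
= 10240

a_6 = 10240


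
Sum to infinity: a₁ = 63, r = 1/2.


S∞ = a₁/(1-r) = 63/(1 - 1/2)
= 63/(1/2)
= 126

S∞ = 126


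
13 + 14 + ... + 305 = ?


Σₖ₌13^305 k = Σₖ₌₁^305 k − Σₖ₌₁^12 k
= 305·306/2 − 12·13/2
= 46665 − 78 = 46587

Σk = 46587


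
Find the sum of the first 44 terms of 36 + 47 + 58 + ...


aₙ = 36 + (44-1)×11 = 509
Sₙ = n(a₁+aₙ)/2 = 44×(36+509)/2
= 44×545/2 = 11990

S_44 = 11990


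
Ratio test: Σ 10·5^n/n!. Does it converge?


aₙ = 10·5^n/n!
a_{n+1}/aₙ = 5^(n+1)/(n+1)! × n!/5^n  (constant 10 cancels)
= 5/(n+1)
L = lim(n→∞) 5/(n+1) = 0
L < 1 → series CONVERGES

Converges (ratio test: L = 0 < 1)


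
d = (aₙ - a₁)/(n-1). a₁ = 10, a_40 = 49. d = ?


d = (aₙ - a₁)/(n-1)
= (49 - 10)/(40-1)
= 39/39 = 1

d = 1


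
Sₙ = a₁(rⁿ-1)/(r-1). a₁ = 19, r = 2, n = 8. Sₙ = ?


Sₙ = 19×(2^8 - 1)/(2 - 1)
= 19×(256 - 1)/1
= 19×255/1
= 4845

S_8 = 4845


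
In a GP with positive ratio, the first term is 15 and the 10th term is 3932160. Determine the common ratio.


r^(n-1) = aₙ/a₁
r^9 = 3932160/15 = 262144
r = 262144^(1/9)
= 4

r = 4


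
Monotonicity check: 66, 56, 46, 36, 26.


Differences: -10, -10, -10, -10
All differences < 0 → strictly DECREASING

Monotonically decreasing


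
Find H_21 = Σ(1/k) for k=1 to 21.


H_21 = 1/1 + 1/2 + 1/3 + ... + 1/21
= 18858053/5173168
≈ 3.6454

H_21 = 18858053/5173168 ≈ 3.6454


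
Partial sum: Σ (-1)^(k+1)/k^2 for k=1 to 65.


S = 1 - 1/4 + 1/9 - 1/16 + 1/25 - 1/36 + 1/49 - 1/64 ± ...
= 0.8226
(Full series converges to +π²/12 ≈ +0.8225)

S_65 = 0.8226


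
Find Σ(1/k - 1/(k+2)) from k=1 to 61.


Telescoping with gap 2: two head and two tail terms survive.
= (1 + 1/2) - (1/62 + 1/63)
= 3/2 - 1/62 - 1/63 = 2867/1953

Sum = 2867/1953


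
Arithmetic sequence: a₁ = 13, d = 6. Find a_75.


aₙ = a₁ + (n-1)d
= 13 + (75-1)×6
= 13 + 444
= 457

a_75 = 457


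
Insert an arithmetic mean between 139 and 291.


AM = (139 + 291)/2 = 430/2 = 215

AM = 215


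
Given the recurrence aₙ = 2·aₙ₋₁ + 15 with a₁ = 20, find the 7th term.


Computing step by step:
a_1 = 20
a_2 = 55
a_3 = 125
a_4 = 265
a_5 = 545
a_6 = 1105
a_7 = 2225


a_7 = 2225


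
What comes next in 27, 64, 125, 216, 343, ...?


Pattern: perfect cubes: n³
Terms: 27, 64, 125, 216, 343
Next term = 512

Next term = 512


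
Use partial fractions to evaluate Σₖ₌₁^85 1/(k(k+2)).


1/(k(k+2)) = (1/2)·(1/k - 1/(k+2)) (partial fractions)
Telescoping: Σ = (1/2)·(1 + 1/2 - 1/86 - 1/87) = 5525/7482

Sum = 5525/7482


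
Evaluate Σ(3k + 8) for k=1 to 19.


Σ(3k+8) = 3·Σk + 8·n
= 3·190 + 8·19
= 570 + 152 = 722

Σ = 722


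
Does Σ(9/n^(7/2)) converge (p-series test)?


p-series test: Σ c/n^p converges if p > 1, diverges if p ≤ 1 (constant c > 0 doesn't affect convergence).
p = 7/2
7/2 > 1 → CONVERGES

Converges (p = 7/2 > 1)


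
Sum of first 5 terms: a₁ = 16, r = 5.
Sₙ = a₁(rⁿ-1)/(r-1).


Sₙ = 16×(5^5 - 1)/(5 - 1)
= 16×(3125 - 1)/4
= 16×3124/4
= 12496

S_5 = 12496


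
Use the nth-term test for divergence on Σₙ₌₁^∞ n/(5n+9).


lim(n→∞) n/(5n+9) = 1/5 = 1/5  (divide numerator and denominator by n)
lim aₙ = 1/5 ≠ 0 → series DIVERGES

Diverges (lim aₙ = 1/5 ≠ 0)


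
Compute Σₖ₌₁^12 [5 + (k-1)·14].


aₙ = 5 + (12-1)×14 = 159
Sₙ = n(a₁+aₙ)/2 = 12×(5+159)/2
= 12×164/2 = 984

S_12 = 984


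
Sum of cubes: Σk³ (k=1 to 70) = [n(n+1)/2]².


n(n+1)/2 = 70×71/2 = 2485
Σk³ = 2485² = 6175225

Σk³ = 6175225


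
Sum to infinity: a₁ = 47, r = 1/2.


S∞ = a₁/(1-r) = 47/(1 - 1/2)
= 47/(1/2)
= 94

S∞ = 94


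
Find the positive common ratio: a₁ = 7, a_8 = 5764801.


r^(n-1) = aₙ/a₁
r^7 = 5764801/7 = 823543
r = 823543^(1/7)
= 7

r = 7


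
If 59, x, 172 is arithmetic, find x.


AM = (59 + 172)/2 = 231/2 = 115.5

AM = 115.5


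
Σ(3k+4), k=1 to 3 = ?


Σ(3k+4) = 3·Σk + 4·n
= 3·6 + 4·3
= 18 + 12 = 30

Σ = 30


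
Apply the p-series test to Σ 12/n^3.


p-series test: Σ c/n^p converges if p > 1, diverges if p ≤ 1 (constant c > 0 doesn't affect convergence).
p = 3
3 > 1 → CONVERGES

Converges (p = 3 > 1)


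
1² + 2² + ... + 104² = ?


n = 104
n(n+1)(2n+1)/6 = 104×105×209/6
= 2282280/6 = 380380

Σk² = 380380


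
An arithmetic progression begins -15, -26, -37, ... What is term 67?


aₙ = a₁ + (n-1)d
= -15 + (67-1)×-11
= -15 - 726
= -741

a_67 = -741


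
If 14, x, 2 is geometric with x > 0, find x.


GM = √(14×2) = √28 = 5.2915

GM = 5.2915


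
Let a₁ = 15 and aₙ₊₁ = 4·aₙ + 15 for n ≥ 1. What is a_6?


Computing step by step:
a_1 = 15
a_2 = 75
a_3 = 315
a_4 = 1275
a_5 = 5115
a_6 = 20475


a_6 = 20475


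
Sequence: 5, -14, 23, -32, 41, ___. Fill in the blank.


Pattern: alternating sign, magnitude arithmetic (d=9)
Terms: 5, -14, 23, -32, 41
Next term = -50

Next term = -50


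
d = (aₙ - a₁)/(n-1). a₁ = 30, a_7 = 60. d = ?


d = (aₙ - a₁)/(n-1)
= (60 - 30)/(7-1)
= 30/6 = 5

d = 5


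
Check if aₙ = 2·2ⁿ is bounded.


aₙ = 2·2ⁿ → as n→∞, aₙ→∞ (since base 2 > 1)
No finite upper bound exists
The sequence is UNBOUNDED

Unbounded (aₙ → ∞ as n → ∞)


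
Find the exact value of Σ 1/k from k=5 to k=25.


Σₖ₌5^25 1/k = 1/5 + 1/6 + 1/7 + ... + 1/25
= 15461449967/8923714800
≈ 1.7326

Sum = 15461449967/8923714800 ≈ 1.7326


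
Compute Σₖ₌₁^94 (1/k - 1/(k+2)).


Telescoping with gap 2: two head and two tail terms survive.
= (1 + 1/2) - (1/95 + 1/96)
= 3/2 - 1/95 - 1/96 = 13489/9120

Sum = 13489/9120


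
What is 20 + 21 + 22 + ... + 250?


Σₖ₌20^250 k = Σₖ₌₁^250 k − Σₖ₌₁^19 k
= 250·251/2 − 19·20/2
= 31375 − 190 = 31185

Σk = 31185


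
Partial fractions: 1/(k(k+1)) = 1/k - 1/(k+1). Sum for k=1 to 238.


1/(k(k+1)) = 1/k - 1/(k+1) (partial fractions)
Telescoping: Σ = 1 - 1/239 = 238/239

Sum = 238/239


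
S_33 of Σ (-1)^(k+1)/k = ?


S = 1 - 1/2 + 1/3 - 1/4 + 1/5 - 1/6 + 1/7 - 1/8 ± ...
= 0.7081
(Full series converges to +ln(2) ≈ +0.6931)

S_33 = 0.7081


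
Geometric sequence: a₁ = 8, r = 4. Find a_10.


aₙ = a₁·r^(n-1)
= 8×4^9
= 8×262144
= 2097152

a_10 = 2097152


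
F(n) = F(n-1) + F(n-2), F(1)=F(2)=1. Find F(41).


Fibonacci sequence: 1, 1, 2, 3, 5, 8, 13, 21, 34, 55, 89, ...
F(41) = 165580141

F(41) = 165580141


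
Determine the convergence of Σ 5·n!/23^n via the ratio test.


aₙ = 5·n!/23^n
a_{n+1}/aₙ = (n+1)!/23^(n+1) × 23^n/n!  (constant 5 cancels)
= (n+1)/23
L = lim(n→∞) (n+1)/23 = ∞
L > 1 → series DIVERGES

Diverges (ratio test: L = ∞ > 1)


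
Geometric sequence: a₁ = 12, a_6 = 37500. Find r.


r^(n-1) = aₙ/a₁
r^5 = 37500/12 = 3125
r = 3125^(1/5)
= 5

r = 5


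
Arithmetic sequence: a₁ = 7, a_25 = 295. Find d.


d = (aₙ - a₁)/(n-1)
= (295 - 7)/(25-1)
= 288/24 = 12

d = 12


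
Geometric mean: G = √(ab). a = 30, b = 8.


GM = √(30×8) = √240 = 15.4919

GM = 15.4919


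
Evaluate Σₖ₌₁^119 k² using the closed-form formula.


n = 119
n(n+1)(2n+1)/6 = 119×120×239/6
= 3412920/6 = 568820

Σk² = 568820


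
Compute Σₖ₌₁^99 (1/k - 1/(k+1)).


Telescoping: adjacent terms cancel.
= 1/1 - 1/100
= 1 - 1/100 = 99/100

Sum = 99/100


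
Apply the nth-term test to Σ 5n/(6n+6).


lim(n→∞) 5n/(6n+6) = 5/6 = 5/6  (divide numerator and denominator by n)
lim aₙ = 5/6 ≠ 0 → series DIVERGES

Diverges (lim aₙ = 5/6 ≠ 0)


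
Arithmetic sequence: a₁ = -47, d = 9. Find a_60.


aₙ = a₁ + (n-1)d
= -47 + (60-1)×9
= -47 + 531
= 484

a_60 = 484


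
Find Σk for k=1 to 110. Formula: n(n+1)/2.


n(n+1)/2 = 110×111/2 = 12210/2 = 6105

Σk = 6105


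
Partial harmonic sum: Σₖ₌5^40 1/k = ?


Σₖ₌5^40 1/k = 1/5 + 1/6 + 1/7 + ... + 1/40
= 1066259544628813/485721041551200
≈ 2.1952

Sum = 1066259544628813/485721041551200 ≈ 2.1952


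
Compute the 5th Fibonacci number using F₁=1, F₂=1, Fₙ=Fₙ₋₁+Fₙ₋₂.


Fibonacci sequence: 1, 1, 2, 3, 5
F(5) = 5

F(5) = 5


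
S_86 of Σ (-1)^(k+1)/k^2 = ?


S = 1 - 1/4 + 1/9 - 1/16 + 1/25 - 1/36 + 1/49 - 1/64 ± ...
= 0.8224
(Full series converges to +π²/12 ≈ +0.8225)

S_86 = 0.8224


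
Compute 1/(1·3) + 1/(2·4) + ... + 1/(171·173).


1/(k(k+2)) = (1/2)·(1/k - 1/(k+2)) (partial fractions)
Telescoping: Σ = (1/2)·(1 + 1/2 - 1/172 - 1/173) = 44289/59512

Sum = 44289/59512


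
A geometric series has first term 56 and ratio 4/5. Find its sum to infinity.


S∞ = a₁/(1-r) = 56/(1 - 4/5)
= 56/(1/5)
= 280

S∞ = 280


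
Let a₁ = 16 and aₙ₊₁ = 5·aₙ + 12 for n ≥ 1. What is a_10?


Computing step by step:
a_1 = 16
a_2 = 92
a_3 = 472
a_4 = 2372
a_5 = 11872
a_6 = 59372
a_7 = 296872
a_8 = 1484372
a_9 = 7421872
a_10 = 37109372


a_10 = 37109372


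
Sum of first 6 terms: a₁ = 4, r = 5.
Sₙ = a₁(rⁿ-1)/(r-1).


Sₙ = 4×(5^6 - 1)/(5 - 1)
= 4×(15625 - 1)/4
= 4×15624/4
= 15624

S_6 = 15624


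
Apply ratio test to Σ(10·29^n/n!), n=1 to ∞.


aₙ = 10·29^n/n!
a_{n+1}/aₙ = 29^(n+1)/(n+1)! × n!/29^n  (constant 10 cancels)
= 29/(n+1)
L = lim(n→∞) 29/(n+1) = 0
L < 1 → series CONVERGES

Converges (ratio test: L = 0 < 1)


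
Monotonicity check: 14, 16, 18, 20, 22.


Differences: 2, 2, 2, 2
All differences > 0 → strictly INCREASING

Monotonically increasing


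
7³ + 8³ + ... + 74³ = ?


Σₖ₌7^74 k³ = [74·75/2]² − [6·7/2]²
= 7700625 − 441 = 7700184

Σk³ = 7700184


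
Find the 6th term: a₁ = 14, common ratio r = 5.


aₙ = a₁·r^(n-1)
= 14×5^5
= 14×3125
= 43750

a_6 = 43750


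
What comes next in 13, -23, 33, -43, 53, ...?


Pattern: alternating sign, magnitude arithmetic (d=10)
Terms: 13, -23, 33, -43, 53
Next term = -63

Next term = -63


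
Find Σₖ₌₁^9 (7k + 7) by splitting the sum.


Σ(7k+7) = 7·Σk + 7·n
= 7·45 + 7·9
= 315 + 63 = 378

Σ = 378


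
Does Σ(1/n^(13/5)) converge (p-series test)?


p-series test: Σ c/n^p converges if p > 1, diverges if p ≤ 1 (constant c > 0 doesn't affect convergence).
p = 13/5
13/5 > 1 → CONVERGES

Converges (p = 13/5 > 1)


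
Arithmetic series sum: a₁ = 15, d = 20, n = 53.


aₙ = 15 + (53-1)×20 = 1055
Sₙ = n(a₁+aₙ)/2 = 53×(15+1055)/2
= 53×1070/2 = 28355

S_53 = 28355


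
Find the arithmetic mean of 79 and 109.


AM = (79 + 109)/2 = 188/2 = 94

AM = 94


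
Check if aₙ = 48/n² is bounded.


a₁ = 48, a₂ = 48/4, a₃ = 48/9, ...
0 < aₙ ≤ 48 for all n ≥ 1
The sequence IS bounded

Bounded (0 < aₙ ≤ 48)


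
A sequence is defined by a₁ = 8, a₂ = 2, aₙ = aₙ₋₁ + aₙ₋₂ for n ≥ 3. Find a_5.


Computing iteratively: 8, 2, 10, 12, 22
a_5 = 22

a_5 = 22


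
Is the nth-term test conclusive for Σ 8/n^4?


lim(n→∞) 8/n^4 = 0
lim aₙ = 0 → nth-term test is INCONCLUSIVE
(Need other tests; this is actually a convergent p-series with p=4 > 1)

Inconclusive (lim aₙ = 0; need another test)


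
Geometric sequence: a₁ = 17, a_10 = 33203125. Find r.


r^(n-1) = aₙ/a₁
r^9 = 33203125/17 = 1953125
r = 1953125^(1/9)
= 5

r = 5


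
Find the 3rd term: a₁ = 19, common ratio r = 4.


aₙ = a₁·r^(n-1)
= 19×4^2
= 19×16
= 304

a_3 = 304


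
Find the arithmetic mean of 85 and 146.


AM = (85 + 146)/2 = 231/2 = 115.5

AM = 115.5


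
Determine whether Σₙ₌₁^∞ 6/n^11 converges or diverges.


p-series test: Σ c/n^p converges if p > 1, diverges if p ≤ 1 (constant c > 0 doesn't affect convergence).
p = 11
11 > 1 → CONVERGES

Converges (p = 11 > 1)


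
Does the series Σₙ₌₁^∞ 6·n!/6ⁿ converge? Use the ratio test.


aₙ = 6·n!/6^n
a_{n+1}/aₙ = (n+1)!/6^(n+1) × 6^n/n!  (constant 6 cancels)
= (n+1)/6
L = lim(n→∞) (n+1)/6 = ∞
L > 1 → series DIVERGES

Diverges (ratio test: L = ∞ > 1)
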